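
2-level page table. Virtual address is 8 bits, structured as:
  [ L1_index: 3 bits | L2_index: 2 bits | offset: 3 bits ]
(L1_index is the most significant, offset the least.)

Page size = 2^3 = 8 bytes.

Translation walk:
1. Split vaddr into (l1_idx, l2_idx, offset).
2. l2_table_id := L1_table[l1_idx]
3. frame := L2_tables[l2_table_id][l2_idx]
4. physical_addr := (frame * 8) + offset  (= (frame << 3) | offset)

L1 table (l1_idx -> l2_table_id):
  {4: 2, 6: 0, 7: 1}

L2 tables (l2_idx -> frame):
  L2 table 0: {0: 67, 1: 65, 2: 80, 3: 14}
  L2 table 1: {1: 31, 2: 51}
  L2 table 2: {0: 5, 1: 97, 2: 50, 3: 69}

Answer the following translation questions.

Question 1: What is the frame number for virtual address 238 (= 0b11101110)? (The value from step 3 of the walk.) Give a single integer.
Answer: 31

Derivation:
vaddr = 238: l1_idx=7, l2_idx=1
L1[7] = 1; L2[1][1] = 31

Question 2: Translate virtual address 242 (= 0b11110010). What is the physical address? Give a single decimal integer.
Answer: 410

Derivation:
vaddr = 242 = 0b11110010
Split: l1_idx=7, l2_idx=2, offset=2
L1[7] = 1
L2[1][2] = 51
paddr = 51 * 8 + 2 = 410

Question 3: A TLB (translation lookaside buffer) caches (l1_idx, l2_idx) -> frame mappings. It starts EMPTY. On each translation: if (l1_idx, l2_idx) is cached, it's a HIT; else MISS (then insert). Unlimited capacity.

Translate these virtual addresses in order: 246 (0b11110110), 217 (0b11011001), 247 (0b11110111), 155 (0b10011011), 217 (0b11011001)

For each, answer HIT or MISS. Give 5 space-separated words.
vaddr=246: (7,2) not in TLB -> MISS, insert
vaddr=217: (6,3) not in TLB -> MISS, insert
vaddr=247: (7,2) in TLB -> HIT
vaddr=155: (4,3) not in TLB -> MISS, insert
vaddr=217: (6,3) in TLB -> HIT

Answer: MISS MISS HIT MISS HIT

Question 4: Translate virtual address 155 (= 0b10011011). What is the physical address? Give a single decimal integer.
vaddr = 155 = 0b10011011
Split: l1_idx=4, l2_idx=3, offset=3
L1[4] = 2
L2[2][3] = 69
paddr = 69 * 8 + 3 = 555

Answer: 555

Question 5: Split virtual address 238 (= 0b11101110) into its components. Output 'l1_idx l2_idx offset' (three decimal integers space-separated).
vaddr = 238 = 0b11101110
  top 3 bits -> l1_idx = 7
  next 2 bits -> l2_idx = 1
  bottom 3 bits -> offset = 6

Answer: 7 1 6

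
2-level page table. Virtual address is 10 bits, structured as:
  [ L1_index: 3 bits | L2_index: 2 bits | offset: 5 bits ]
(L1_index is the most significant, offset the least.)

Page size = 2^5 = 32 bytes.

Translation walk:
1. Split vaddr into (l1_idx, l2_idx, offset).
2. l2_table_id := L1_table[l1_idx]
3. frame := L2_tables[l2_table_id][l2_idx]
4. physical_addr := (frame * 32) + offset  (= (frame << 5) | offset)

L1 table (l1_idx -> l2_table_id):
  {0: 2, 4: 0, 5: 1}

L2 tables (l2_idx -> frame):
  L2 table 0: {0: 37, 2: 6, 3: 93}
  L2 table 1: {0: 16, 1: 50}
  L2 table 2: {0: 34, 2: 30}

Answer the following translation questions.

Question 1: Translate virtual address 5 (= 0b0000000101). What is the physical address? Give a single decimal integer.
vaddr = 5 = 0b0000000101
Split: l1_idx=0, l2_idx=0, offset=5
L1[0] = 2
L2[2][0] = 34
paddr = 34 * 32 + 5 = 1093

Answer: 1093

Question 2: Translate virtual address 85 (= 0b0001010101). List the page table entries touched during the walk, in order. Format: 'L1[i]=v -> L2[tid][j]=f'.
vaddr = 85 = 0b0001010101
Split: l1_idx=0, l2_idx=2, offset=21

Answer: L1[0]=2 -> L2[2][2]=30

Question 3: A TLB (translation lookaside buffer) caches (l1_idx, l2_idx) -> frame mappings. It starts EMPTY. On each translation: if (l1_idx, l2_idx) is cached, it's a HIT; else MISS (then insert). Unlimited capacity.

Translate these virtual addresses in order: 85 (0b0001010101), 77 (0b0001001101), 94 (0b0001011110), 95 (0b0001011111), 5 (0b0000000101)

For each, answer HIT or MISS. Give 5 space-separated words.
vaddr=85: (0,2) not in TLB -> MISS, insert
vaddr=77: (0,2) in TLB -> HIT
vaddr=94: (0,2) in TLB -> HIT
vaddr=95: (0,2) in TLB -> HIT
vaddr=5: (0,0) not in TLB -> MISS, insert

Answer: MISS HIT HIT HIT MISS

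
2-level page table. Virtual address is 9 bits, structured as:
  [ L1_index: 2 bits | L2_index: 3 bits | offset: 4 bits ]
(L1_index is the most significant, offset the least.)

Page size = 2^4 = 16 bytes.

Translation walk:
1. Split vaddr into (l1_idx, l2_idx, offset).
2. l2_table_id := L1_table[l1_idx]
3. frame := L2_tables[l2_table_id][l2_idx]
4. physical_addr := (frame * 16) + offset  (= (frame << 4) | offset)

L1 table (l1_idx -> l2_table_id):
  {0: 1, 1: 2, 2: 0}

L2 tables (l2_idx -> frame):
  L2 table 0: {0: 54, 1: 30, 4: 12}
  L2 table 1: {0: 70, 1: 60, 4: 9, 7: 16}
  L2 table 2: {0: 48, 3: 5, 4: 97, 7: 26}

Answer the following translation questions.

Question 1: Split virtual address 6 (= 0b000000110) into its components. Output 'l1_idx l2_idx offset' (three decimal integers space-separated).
vaddr = 6 = 0b000000110
  top 2 bits -> l1_idx = 0
  next 3 bits -> l2_idx = 0
  bottom 4 bits -> offset = 6

Answer: 0 0 6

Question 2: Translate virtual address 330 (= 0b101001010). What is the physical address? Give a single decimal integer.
vaddr = 330 = 0b101001010
Split: l1_idx=2, l2_idx=4, offset=10
L1[2] = 0
L2[0][4] = 12
paddr = 12 * 16 + 10 = 202

Answer: 202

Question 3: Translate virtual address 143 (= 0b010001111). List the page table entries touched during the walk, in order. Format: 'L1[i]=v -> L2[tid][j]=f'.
vaddr = 143 = 0b010001111
Split: l1_idx=1, l2_idx=0, offset=15

Answer: L1[1]=2 -> L2[2][0]=48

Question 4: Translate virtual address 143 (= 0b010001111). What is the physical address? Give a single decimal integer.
vaddr = 143 = 0b010001111
Split: l1_idx=1, l2_idx=0, offset=15
L1[1] = 2
L2[2][0] = 48
paddr = 48 * 16 + 15 = 783

Answer: 783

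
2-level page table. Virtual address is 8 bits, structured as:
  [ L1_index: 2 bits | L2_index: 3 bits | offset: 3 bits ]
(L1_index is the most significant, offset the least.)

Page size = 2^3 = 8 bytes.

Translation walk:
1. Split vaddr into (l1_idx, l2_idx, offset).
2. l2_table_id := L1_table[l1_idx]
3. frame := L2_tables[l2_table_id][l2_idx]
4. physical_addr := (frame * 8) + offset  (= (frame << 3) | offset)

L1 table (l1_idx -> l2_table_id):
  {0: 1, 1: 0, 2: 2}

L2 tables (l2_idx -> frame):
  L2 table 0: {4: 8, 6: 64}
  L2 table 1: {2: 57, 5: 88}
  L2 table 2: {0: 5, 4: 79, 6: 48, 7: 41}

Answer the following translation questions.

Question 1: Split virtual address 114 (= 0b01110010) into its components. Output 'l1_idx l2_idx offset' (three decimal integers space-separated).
Answer: 1 6 2

Derivation:
vaddr = 114 = 0b01110010
  top 2 bits -> l1_idx = 1
  next 3 bits -> l2_idx = 6
  bottom 3 bits -> offset = 2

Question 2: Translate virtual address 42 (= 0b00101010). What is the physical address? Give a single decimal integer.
vaddr = 42 = 0b00101010
Split: l1_idx=0, l2_idx=5, offset=2
L1[0] = 1
L2[1][5] = 88
paddr = 88 * 8 + 2 = 706

Answer: 706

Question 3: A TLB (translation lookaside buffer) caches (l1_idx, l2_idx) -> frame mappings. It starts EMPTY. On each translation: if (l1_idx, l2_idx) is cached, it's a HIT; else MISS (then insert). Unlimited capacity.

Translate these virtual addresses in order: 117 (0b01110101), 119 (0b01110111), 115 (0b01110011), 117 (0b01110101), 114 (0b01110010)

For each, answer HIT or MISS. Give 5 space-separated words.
Answer: MISS HIT HIT HIT HIT

Derivation:
vaddr=117: (1,6) not in TLB -> MISS, insert
vaddr=119: (1,6) in TLB -> HIT
vaddr=115: (1,6) in TLB -> HIT
vaddr=117: (1,6) in TLB -> HIT
vaddr=114: (1,6) in TLB -> HIT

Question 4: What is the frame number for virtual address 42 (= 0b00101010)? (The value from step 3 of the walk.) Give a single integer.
Answer: 88

Derivation:
vaddr = 42: l1_idx=0, l2_idx=5
L1[0] = 1; L2[1][5] = 88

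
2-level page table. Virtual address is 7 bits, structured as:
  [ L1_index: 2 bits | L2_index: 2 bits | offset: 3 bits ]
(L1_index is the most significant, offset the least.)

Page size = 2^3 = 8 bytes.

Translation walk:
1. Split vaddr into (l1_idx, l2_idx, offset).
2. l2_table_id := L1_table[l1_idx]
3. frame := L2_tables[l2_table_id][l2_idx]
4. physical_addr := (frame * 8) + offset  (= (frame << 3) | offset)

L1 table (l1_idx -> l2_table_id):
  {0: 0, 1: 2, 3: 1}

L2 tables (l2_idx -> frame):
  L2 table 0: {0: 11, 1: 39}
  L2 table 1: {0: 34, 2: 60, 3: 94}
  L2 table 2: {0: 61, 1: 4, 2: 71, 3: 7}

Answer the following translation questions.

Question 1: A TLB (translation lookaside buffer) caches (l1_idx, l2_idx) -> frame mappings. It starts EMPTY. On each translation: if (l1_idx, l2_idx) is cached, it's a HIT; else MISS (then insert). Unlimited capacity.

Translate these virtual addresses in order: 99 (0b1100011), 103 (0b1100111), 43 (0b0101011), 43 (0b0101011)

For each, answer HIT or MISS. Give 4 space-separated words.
Answer: MISS HIT MISS HIT

Derivation:
vaddr=99: (3,0) not in TLB -> MISS, insert
vaddr=103: (3,0) in TLB -> HIT
vaddr=43: (1,1) not in TLB -> MISS, insert
vaddr=43: (1,1) in TLB -> HIT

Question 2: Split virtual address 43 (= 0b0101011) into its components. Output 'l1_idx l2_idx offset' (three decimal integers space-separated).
vaddr = 43 = 0b0101011
  top 2 bits -> l1_idx = 1
  next 2 bits -> l2_idx = 1
  bottom 3 bits -> offset = 3

Answer: 1 1 3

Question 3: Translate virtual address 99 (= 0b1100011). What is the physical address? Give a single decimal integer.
vaddr = 99 = 0b1100011
Split: l1_idx=3, l2_idx=0, offset=3
L1[3] = 1
L2[1][0] = 34
paddr = 34 * 8 + 3 = 275

Answer: 275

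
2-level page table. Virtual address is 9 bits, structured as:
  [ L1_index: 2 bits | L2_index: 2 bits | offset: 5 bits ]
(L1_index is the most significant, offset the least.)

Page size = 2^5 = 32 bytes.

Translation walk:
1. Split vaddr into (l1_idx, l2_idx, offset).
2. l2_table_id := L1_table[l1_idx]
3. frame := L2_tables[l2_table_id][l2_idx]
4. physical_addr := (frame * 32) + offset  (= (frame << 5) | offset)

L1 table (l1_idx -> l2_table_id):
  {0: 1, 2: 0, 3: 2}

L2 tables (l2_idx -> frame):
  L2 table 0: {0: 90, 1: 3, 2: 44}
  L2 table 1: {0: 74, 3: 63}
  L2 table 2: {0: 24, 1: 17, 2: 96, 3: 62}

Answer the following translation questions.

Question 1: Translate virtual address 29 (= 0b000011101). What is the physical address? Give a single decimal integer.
vaddr = 29 = 0b000011101
Split: l1_idx=0, l2_idx=0, offset=29
L1[0] = 1
L2[1][0] = 74
paddr = 74 * 32 + 29 = 2397

Answer: 2397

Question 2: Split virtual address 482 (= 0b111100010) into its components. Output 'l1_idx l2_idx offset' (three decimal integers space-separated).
vaddr = 482 = 0b111100010
  top 2 bits -> l1_idx = 3
  next 2 bits -> l2_idx = 3
  bottom 5 bits -> offset = 2

Answer: 3 3 2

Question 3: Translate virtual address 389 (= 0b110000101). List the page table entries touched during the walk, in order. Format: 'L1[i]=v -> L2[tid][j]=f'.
vaddr = 389 = 0b110000101
Split: l1_idx=3, l2_idx=0, offset=5

Answer: L1[3]=2 -> L2[2][0]=24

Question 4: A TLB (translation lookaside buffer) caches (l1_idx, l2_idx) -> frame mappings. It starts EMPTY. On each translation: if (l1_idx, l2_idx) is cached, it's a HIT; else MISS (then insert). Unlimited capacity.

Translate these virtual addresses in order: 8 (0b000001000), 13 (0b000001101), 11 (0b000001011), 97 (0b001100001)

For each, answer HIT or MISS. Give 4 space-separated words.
Answer: MISS HIT HIT MISS

Derivation:
vaddr=8: (0,0) not in TLB -> MISS, insert
vaddr=13: (0,0) in TLB -> HIT
vaddr=11: (0,0) in TLB -> HIT
vaddr=97: (0,3) not in TLB -> MISS, insert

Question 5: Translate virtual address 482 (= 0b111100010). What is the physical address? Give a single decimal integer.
vaddr = 482 = 0b111100010
Split: l1_idx=3, l2_idx=3, offset=2
L1[3] = 2
L2[2][3] = 62
paddr = 62 * 32 + 2 = 1986

Answer: 1986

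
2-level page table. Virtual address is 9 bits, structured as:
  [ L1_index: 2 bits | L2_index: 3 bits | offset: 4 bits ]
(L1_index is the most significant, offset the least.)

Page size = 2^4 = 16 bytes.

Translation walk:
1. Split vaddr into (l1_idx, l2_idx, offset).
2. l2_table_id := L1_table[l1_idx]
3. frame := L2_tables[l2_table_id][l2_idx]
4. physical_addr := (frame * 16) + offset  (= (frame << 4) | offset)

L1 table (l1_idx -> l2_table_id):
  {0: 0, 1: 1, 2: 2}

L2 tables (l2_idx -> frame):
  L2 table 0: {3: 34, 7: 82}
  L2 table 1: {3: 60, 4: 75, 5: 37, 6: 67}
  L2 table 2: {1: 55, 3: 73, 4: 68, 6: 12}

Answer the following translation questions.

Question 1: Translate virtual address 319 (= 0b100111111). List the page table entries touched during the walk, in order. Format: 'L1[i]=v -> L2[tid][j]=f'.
Answer: L1[2]=2 -> L2[2][3]=73

Derivation:
vaddr = 319 = 0b100111111
Split: l1_idx=2, l2_idx=3, offset=15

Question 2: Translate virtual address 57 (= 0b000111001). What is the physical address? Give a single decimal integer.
Answer: 553

Derivation:
vaddr = 57 = 0b000111001
Split: l1_idx=0, l2_idx=3, offset=9
L1[0] = 0
L2[0][3] = 34
paddr = 34 * 16 + 9 = 553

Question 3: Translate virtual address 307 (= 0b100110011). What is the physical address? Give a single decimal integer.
vaddr = 307 = 0b100110011
Split: l1_idx=2, l2_idx=3, offset=3
L1[2] = 2
L2[2][3] = 73
paddr = 73 * 16 + 3 = 1171

Answer: 1171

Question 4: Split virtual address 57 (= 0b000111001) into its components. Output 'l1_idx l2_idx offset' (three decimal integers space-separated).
Answer: 0 3 9

Derivation:
vaddr = 57 = 0b000111001
  top 2 bits -> l1_idx = 0
  next 3 bits -> l2_idx = 3
  bottom 4 bits -> offset = 9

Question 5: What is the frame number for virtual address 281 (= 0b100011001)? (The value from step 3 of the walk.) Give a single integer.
vaddr = 281: l1_idx=2, l2_idx=1
L1[2] = 2; L2[2][1] = 55

Answer: 55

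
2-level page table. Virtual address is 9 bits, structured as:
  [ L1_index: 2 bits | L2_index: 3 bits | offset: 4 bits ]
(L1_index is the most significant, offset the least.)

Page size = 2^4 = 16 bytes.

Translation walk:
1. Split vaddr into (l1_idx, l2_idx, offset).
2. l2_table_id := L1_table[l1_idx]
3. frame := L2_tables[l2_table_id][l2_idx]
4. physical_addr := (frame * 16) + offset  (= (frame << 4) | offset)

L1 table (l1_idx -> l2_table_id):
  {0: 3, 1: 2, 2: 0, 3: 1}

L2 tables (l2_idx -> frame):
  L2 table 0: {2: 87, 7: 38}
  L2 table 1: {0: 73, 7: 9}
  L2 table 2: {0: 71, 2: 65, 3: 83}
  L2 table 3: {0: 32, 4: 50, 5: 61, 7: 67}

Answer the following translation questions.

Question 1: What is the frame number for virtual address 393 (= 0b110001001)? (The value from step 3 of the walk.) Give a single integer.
Answer: 73

Derivation:
vaddr = 393: l1_idx=3, l2_idx=0
L1[3] = 1; L2[1][0] = 73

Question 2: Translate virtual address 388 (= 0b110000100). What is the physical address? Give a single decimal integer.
vaddr = 388 = 0b110000100
Split: l1_idx=3, l2_idx=0, offset=4
L1[3] = 1
L2[1][0] = 73
paddr = 73 * 16 + 4 = 1172

Answer: 1172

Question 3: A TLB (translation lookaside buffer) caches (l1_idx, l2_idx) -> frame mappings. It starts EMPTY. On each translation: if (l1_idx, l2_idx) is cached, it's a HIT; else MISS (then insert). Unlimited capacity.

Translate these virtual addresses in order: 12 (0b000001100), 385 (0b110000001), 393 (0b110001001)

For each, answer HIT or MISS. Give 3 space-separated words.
vaddr=12: (0,0) not in TLB -> MISS, insert
vaddr=385: (3,0) not in TLB -> MISS, insert
vaddr=393: (3,0) in TLB -> HIT

Answer: MISS MISS HIT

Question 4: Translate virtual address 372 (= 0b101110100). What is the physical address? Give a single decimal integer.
Answer: 612

Derivation:
vaddr = 372 = 0b101110100
Split: l1_idx=2, l2_idx=7, offset=4
L1[2] = 0
L2[0][7] = 38
paddr = 38 * 16 + 4 = 612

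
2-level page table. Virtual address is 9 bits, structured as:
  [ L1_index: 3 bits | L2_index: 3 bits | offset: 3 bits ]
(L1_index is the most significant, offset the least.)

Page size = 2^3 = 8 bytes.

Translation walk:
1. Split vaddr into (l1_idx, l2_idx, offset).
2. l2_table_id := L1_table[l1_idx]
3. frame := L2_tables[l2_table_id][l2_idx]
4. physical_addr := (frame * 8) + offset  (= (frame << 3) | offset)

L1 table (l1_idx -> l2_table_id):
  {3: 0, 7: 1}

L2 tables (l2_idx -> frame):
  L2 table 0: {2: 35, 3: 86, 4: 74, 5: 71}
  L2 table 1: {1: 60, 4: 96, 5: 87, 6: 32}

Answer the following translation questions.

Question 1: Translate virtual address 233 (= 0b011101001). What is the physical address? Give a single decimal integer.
Answer: 569

Derivation:
vaddr = 233 = 0b011101001
Split: l1_idx=3, l2_idx=5, offset=1
L1[3] = 0
L2[0][5] = 71
paddr = 71 * 8 + 1 = 569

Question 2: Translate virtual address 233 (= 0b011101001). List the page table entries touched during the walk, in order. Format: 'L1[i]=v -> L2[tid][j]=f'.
vaddr = 233 = 0b011101001
Split: l1_idx=3, l2_idx=5, offset=1

Answer: L1[3]=0 -> L2[0][5]=71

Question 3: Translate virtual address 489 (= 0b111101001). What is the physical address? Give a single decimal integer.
vaddr = 489 = 0b111101001
Split: l1_idx=7, l2_idx=5, offset=1
L1[7] = 1
L2[1][5] = 87
paddr = 87 * 8 + 1 = 697

Answer: 697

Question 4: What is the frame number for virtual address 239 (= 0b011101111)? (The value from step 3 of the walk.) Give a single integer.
Answer: 71

Derivation:
vaddr = 239: l1_idx=3, l2_idx=5
L1[3] = 0; L2[0][5] = 71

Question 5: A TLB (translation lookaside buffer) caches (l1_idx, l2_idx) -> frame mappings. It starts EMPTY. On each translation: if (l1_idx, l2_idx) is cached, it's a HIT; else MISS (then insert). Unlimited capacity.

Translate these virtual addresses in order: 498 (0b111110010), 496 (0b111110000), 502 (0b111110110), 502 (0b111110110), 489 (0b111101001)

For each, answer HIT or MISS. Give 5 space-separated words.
Answer: MISS HIT HIT HIT MISS

Derivation:
vaddr=498: (7,6) not in TLB -> MISS, insert
vaddr=496: (7,6) in TLB -> HIT
vaddr=502: (7,6) in TLB -> HIT
vaddr=502: (7,6) in TLB -> HIT
vaddr=489: (7,5) not in TLB -> MISS, insert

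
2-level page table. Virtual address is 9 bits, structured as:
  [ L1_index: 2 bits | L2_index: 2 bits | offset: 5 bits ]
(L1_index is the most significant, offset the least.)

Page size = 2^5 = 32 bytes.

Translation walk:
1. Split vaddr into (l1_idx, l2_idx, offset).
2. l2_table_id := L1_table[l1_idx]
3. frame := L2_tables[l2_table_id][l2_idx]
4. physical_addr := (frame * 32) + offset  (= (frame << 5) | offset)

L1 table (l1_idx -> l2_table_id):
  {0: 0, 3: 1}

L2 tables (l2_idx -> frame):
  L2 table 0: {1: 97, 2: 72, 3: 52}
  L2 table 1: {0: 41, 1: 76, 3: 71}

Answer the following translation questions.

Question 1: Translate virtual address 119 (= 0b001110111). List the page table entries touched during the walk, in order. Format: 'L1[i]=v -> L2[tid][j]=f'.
vaddr = 119 = 0b001110111
Split: l1_idx=0, l2_idx=3, offset=23

Answer: L1[0]=0 -> L2[0][3]=52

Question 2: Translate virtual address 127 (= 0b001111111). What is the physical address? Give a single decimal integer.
vaddr = 127 = 0b001111111
Split: l1_idx=0, l2_idx=3, offset=31
L1[0] = 0
L2[0][3] = 52
paddr = 52 * 32 + 31 = 1695

Answer: 1695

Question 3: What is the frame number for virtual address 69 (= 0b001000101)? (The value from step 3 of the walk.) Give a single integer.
vaddr = 69: l1_idx=0, l2_idx=2
L1[0] = 0; L2[0][2] = 72

Answer: 72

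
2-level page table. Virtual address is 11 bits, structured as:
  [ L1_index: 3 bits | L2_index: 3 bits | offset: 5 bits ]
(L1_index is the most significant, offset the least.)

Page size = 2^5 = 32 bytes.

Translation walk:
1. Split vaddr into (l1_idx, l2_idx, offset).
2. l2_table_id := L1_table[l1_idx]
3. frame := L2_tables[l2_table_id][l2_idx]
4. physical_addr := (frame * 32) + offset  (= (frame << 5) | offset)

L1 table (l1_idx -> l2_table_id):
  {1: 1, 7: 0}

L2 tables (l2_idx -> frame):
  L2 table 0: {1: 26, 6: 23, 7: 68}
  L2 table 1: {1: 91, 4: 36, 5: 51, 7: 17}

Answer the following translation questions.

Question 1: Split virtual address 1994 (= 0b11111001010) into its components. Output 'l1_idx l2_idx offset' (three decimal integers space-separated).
Answer: 7 6 10

Derivation:
vaddr = 1994 = 0b11111001010
  top 3 bits -> l1_idx = 7
  next 3 bits -> l2_idx = 6
  bottom 5 bits -> offset = 10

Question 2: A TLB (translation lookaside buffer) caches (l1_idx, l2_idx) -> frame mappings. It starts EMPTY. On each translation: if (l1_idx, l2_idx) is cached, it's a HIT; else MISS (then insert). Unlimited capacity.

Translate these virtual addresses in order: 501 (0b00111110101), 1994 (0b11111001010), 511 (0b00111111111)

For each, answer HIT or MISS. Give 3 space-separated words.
Answer: MISS MISS HIT

Derivation:
vaddr=501: (1,7) not in TLB -> MISS, insert
vaddr=1994: (7,6) not in TLB -> MISS, insert
vaddr=511: (1,7) in TLB -> HIT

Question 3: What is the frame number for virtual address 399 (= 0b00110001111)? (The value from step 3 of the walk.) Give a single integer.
Answer: 36

Derivation:
vaddr = 399: l1_idx=1, l2_idx=4
L1[1] = 1; L2[1][4] = 36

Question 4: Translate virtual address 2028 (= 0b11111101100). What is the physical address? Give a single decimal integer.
vaddr = 2028 = 0b11111101100
Split: l1_idx=7, l2_idx=7, offset=12
L1[7] = 0
L2[0][7] = 68
paddr = 68 * 32 + 12 = 2188

Answer: 2188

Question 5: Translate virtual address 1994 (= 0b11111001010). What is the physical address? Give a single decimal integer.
vaddr = 1994 = 0b11111001010
Split: l1_idx=7, l2_idx=6, offset=10
L1[7] = 0
L2[0][6] = 23
paddr = 23 * 32 + 10 = 746

Answer: 746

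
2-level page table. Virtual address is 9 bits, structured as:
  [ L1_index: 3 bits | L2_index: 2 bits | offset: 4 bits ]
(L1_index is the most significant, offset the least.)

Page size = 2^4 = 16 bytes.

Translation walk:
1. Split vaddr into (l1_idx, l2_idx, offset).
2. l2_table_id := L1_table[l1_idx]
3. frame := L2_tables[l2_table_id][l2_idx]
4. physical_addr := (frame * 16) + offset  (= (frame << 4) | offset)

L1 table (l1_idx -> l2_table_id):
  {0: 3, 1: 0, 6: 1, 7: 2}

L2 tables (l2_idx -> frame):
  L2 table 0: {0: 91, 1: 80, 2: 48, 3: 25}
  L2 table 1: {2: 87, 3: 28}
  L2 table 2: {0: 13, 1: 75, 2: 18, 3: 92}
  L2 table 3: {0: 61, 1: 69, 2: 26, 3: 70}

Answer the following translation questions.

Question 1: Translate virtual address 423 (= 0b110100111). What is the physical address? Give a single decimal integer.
Answer: 1399

Derivation:
vaddr = 423 = 0b110100111
Split: l1_idx=6, l2_idx=2, offset=7
L1[6] = 1
L2[1][2] = 87
paddr = 87 * 16 + 7 = 1399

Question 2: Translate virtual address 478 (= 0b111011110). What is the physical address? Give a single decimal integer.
Answer: 1214

Derivation:
vaddr = 478 = 0b111011110
Split: l1_idx=7, l2_idx=1, offset=14
L1[7] = 2
L2[2][1] = 75
paddr = 75 * 16 + 14 = 1214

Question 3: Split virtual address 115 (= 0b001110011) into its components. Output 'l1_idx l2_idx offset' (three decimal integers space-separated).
Answer: 1 3 3

Derivation:
vaddr = 115 = 0b001110011
  top 3 bits -> l1_idx = 1
  next 2 bits -> l2_idx = 3
  bottom 4 bits -> offset = 3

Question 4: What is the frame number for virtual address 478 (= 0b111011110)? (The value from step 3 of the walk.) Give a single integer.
vaddr = 478: l1_idx=7, l2_idx=1
L1[7] = 2; L2[2][1] = 75

Answer: 75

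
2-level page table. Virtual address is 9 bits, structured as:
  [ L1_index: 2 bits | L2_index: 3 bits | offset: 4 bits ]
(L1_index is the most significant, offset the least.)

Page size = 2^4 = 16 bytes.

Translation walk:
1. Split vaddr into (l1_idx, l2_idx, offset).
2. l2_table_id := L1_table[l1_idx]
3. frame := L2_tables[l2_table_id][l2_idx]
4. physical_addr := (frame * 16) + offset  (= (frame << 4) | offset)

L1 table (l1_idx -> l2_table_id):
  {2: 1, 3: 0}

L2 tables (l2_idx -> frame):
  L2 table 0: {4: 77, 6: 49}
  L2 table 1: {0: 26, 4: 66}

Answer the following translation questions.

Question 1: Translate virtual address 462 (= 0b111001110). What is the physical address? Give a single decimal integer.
vaddr = 462 = 0b111001110
Split: l1_idx=3, l2_idx=4, offset=14
L1[3] = 0
L2[0][4] = 77
paddr = 77 * 16 + 14 = 1246

Answer: 1246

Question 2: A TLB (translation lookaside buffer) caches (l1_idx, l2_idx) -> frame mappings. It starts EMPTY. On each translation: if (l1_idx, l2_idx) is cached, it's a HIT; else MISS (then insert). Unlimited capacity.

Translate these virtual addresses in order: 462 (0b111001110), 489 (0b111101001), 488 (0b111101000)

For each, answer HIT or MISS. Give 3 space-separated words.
vaddr=462: (3,4) not in TLB -> MISS, insert
vaddr=489: (3,6) not in TLB -> MISS, insert
vaddr=488: (3,6) in TLB -> HIT

Answer: MISS MISS HIT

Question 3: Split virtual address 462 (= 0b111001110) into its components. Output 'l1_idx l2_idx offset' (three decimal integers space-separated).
vaddr = 462 = 0b111001110
  top 2 bits -> l1_idx = 3
  next 3 bits -> l2_idx = 4
  bottom 4 bits -> offset = 14

Answer: 3 4 14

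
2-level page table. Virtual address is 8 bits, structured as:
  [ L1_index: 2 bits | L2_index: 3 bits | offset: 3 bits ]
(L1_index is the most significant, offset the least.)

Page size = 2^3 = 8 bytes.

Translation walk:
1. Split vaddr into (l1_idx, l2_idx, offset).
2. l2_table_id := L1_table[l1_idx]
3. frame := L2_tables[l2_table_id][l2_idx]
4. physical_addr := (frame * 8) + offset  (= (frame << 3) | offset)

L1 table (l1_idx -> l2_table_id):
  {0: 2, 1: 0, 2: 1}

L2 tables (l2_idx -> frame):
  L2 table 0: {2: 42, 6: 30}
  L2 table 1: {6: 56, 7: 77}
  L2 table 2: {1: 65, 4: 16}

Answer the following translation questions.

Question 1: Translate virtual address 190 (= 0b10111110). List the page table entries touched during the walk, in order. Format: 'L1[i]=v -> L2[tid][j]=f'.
vaddr = 190 = 0b10111110
Split: l1_idx=2, l2_idx=7, offset=6

Answer: L1[2]=1 -> L2[1][7]=77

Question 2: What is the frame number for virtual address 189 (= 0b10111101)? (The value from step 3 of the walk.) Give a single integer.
Answer: 77

Derivation:
vaddr = 189: l1_idx=2, l2_idx=7
L1[2] = 1; L2[1][7] = 77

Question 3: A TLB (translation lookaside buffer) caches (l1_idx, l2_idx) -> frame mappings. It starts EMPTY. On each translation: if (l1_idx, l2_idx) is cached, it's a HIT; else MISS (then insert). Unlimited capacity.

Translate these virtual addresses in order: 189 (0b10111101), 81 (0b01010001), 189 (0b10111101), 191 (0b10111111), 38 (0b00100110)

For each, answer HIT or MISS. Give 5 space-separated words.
Answer: MISS MISS HIT HIT MISS

Derivation:
vaddr=189: (2,7) not in TLB -> MISS, insert
vaddr=81: (1,2) not in TLB -> MISS, insert
vaddr=189: (2,7) in TLB -> HIT
vaddr=191: (2,7) in TLB -> HIT
vaddr=38: (0,4) not in TLB -> MISS, insert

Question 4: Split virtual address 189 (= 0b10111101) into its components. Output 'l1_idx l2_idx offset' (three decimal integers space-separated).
Answer: 2 7 5

Derivation:
vaddr = 189 = 0b10111101
  top 2 bits -> l1_idx = 2
  next 3 bits -> l2_idx = 7
  bottom 3 bits -> offset = 5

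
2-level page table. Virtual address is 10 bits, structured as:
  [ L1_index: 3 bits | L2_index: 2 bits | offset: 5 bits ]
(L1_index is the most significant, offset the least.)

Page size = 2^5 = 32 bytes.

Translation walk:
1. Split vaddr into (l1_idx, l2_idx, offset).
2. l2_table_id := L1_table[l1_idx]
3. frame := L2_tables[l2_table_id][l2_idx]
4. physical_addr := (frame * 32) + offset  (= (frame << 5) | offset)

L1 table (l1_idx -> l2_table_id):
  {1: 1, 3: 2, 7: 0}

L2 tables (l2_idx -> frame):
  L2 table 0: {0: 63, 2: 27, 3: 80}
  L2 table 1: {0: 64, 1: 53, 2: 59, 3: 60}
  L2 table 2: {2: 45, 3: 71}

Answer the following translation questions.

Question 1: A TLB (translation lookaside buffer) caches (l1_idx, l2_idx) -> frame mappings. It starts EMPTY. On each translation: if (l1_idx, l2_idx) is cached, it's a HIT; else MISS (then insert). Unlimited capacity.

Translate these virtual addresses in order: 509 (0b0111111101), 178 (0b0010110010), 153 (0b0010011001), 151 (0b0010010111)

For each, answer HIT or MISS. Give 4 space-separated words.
vaddr=509: (3,3) not in TLB -> MISS, insert
vaddr=178: (1,1) not in TLB -> MISS, insert
vaddr=153: (1,0) not in TLB -> MISS, insert
vaddr=151: (1,0) in TLB -> HIT

Answer: MISS MISS MISS HIT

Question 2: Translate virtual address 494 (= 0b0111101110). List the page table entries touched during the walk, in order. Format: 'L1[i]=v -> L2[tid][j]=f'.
vaddr = 494 = 0b0111101110
Split: l1_idx=3, l2_idx=3, offset=14

Answer: L1[3]=2 -> L2[2][3]=71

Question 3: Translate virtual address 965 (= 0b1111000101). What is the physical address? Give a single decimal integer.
vaddr = 965 = 0b1111000101
Split: l1_idx=7, l2_idx=2, offset=5
L1[7] = 0
L2[0][2] = 27
paddr = 27 * 32 + 5 = 869

Answer: 869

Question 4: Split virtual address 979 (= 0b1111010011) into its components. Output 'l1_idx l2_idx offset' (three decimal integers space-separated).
vaddr = 979 = 0b1111010011
  top 3 bits -> l1_idx = 7
  next 2 bits -> l2_idx = 2
  bottom 5 bits -> offset = 19

Answer: 7 2 19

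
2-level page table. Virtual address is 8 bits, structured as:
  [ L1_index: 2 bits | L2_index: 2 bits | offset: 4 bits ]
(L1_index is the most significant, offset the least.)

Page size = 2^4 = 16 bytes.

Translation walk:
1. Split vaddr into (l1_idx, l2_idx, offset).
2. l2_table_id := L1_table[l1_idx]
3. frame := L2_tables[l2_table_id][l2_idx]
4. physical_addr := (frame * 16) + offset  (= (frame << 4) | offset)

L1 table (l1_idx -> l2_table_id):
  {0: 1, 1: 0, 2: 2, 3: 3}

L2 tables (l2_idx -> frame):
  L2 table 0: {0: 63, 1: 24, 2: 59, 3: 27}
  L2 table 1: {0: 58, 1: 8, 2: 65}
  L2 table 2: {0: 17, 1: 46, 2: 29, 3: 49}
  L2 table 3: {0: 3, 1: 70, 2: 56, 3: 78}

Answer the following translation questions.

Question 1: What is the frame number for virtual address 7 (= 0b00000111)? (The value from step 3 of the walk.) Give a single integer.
vaddr = 7: l1_idx=0, l2_idx=0
L1[0] = 1; L2[1][0] = 58

Answer: 58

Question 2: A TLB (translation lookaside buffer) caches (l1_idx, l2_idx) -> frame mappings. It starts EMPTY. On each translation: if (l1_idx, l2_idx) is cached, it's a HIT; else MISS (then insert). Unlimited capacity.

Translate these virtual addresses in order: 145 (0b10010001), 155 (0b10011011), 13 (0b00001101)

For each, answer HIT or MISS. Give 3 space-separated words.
Answer: MISS HIT MISS

Derivation:
vaddr=145: (2,1) not in TLB -> MISS, insert
vaddr=155: (2,1) in TLB -> HIT
vaddr=13: (0,0) not in TLB -> MISS, insert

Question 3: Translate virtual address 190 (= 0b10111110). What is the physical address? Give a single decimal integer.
vaddr = 190 = 0b10111110
Split: l1_idx=2, l2_idx=3, offset=14
L1[2] = 2
L2[2][3] = 49
paddr = 49 * 16 + 14 = 798

Answer: 798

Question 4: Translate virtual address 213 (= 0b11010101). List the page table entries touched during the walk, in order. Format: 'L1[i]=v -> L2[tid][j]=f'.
vaddr = 213 = 0b11010101
Split: l1_idx=3, l2_idx=1, offset=5

Answer: L1[3]=3 -> L2[3][1]=70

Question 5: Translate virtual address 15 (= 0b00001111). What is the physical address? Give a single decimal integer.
vaddr = 15 = 0b00001111
Split: l1_idx=0, l2_idx=0, offset=15
L1[0] = 1
L2[1][0] = 58
paddr = 58 * 16 + 15 = 943

Answer: 943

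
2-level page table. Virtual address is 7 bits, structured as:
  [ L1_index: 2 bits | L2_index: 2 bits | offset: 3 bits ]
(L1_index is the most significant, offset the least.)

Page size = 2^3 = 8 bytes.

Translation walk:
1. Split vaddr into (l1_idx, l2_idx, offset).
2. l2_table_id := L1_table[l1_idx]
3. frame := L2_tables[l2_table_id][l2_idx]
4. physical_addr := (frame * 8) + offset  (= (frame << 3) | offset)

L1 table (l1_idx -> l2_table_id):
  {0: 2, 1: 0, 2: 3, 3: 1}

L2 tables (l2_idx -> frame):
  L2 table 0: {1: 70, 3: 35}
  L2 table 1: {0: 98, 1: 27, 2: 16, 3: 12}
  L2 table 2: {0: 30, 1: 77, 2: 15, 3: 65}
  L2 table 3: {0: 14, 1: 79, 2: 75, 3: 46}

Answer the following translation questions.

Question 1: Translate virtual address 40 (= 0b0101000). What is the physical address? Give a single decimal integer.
vaddr = 40 = 0b0101000
Split: l1_idx=1, l2_idx=1, offset=0
L1[1] = 0
L2[0][1] = 70
paddr = 70 * 8 + 0 = 560

Answer: 560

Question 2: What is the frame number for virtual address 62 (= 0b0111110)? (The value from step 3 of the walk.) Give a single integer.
vaddr = 62: l1_idx=1, l2_idx=3
L1[1] = 0; L2[0][3] = 35

Answer: 35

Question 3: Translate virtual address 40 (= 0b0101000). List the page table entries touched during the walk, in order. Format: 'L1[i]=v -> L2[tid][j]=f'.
Answer: L1[1]=0 -> L2[0][1]=70

Derivation:
vaddr = 40 = 0b0101000
Split: l1_idx=1, l2_idx=1, offset=0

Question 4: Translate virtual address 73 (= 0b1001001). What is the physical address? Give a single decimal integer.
vaddr = 73 = 0b1001001
Split: l1_idx=2, l2_idx=1, offset=1
L1[2] = 3
L2[3][1] = 79
paddr = 79 * 8 + 1 = 633

Answer: 633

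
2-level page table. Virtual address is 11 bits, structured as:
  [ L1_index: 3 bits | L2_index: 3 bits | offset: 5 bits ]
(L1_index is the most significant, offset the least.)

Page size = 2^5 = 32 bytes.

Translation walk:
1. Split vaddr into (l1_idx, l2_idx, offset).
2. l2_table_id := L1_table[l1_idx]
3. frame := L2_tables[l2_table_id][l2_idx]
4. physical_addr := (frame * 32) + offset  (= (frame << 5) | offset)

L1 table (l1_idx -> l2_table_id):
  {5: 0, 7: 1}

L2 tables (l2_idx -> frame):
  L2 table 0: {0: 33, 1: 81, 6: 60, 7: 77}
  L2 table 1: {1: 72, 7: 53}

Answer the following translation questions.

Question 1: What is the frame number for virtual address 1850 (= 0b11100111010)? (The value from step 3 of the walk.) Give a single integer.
vaddr = 1850: l1_idx=7, l2_idx=1
L1[7] = 1; L2[1][1] = 72

Answer: 72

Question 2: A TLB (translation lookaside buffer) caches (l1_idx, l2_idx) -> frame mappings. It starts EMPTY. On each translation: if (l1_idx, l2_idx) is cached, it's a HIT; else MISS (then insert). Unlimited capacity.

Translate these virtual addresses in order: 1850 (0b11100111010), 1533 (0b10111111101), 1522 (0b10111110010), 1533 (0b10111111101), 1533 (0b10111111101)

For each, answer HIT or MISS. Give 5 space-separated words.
vaddr=1850: (7,1) not in TLB -> MISS, insert
vaddr=1533: (5,7) not in TLB -> MISS, insert
vaddr=1522: (5,7) in TLB -> HIT
vaddr=1533: (5,7) in TLB -> HIT
vaddr=1533: (5,7) in TLB -> HIT

Answer: MISS MISS HIT HIT HIT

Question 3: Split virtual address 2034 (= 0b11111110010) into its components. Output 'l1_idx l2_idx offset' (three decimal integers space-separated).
Answer: 7 7 18

Derivation:
vaddr = 2034 = 0b11111110010
  top 3 bits -> l1_idx = 7
  next 3 bits -> l2_idx = 7
  bottom 5 bits -> offset = 18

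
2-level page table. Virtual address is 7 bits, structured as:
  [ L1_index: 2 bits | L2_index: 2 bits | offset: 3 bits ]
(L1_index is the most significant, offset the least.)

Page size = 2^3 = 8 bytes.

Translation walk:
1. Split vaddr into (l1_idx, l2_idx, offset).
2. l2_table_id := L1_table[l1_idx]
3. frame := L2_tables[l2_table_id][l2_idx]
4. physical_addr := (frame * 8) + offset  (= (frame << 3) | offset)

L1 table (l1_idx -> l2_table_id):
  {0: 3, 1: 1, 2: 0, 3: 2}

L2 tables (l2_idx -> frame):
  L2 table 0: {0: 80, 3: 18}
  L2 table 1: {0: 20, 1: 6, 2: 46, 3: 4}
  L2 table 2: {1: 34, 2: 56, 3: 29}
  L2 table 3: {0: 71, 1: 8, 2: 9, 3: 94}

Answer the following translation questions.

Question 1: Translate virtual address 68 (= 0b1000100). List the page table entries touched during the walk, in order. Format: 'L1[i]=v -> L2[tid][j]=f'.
vaddr = 68 = 0b1000100
Split: l1_idx=2, l2_idx=0, offset=4

Answer: L1[2]=0 -> L2[0][0]=80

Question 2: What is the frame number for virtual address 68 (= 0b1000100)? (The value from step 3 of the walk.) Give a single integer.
Answer: 80

Derivation:
vaddr = 68: l1_idx=2, l2_idx=0
L1[2] = 0; L2[0][0] = 80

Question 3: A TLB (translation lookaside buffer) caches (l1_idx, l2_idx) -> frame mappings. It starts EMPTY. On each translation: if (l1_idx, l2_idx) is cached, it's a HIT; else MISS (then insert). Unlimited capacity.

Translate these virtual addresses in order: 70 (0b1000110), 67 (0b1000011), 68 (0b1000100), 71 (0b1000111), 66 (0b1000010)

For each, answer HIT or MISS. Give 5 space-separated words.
Answer: MISS HIT HIT HIT HIT

Derivation:
vaddr=70: (2,0) not in TLB -> MISS, insert
vaddr=67: (2,0) in TLB -> HIT
vaddr=68: (2,0) in TLB -> HIT
vaddr=71: (2,0) in TLB -> HIT
vaddr=66: (2,0) in TLB -> HIT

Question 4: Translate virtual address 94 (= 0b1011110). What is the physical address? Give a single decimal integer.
Answer: 150

Derivation:
vaddr = 94 = 0b1011110
Split: l1_idx=2, l2_idx=3, offset=6
L1[2] = 0
L2[0][3] = 18
paddr = 18 * 8 + 6 = 150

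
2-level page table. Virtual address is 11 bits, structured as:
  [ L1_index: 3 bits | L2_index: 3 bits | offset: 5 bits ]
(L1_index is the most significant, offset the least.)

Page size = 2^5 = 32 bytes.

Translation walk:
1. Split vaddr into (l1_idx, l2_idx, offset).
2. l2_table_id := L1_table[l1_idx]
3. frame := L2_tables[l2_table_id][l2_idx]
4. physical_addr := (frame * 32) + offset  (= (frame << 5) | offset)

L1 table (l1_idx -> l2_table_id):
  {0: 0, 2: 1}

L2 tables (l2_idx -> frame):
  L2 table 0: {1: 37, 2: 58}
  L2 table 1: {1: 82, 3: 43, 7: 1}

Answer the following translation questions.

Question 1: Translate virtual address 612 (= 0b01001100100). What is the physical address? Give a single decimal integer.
Answer: 1380

Derivation:
vaddr = 612 = 0b01001100100
Split: l1_idx=2, l2_idx=3, offset=4
L1[2] = 1
L2[1][3] = 43
paddr = 43 * 32 + 4 = 1380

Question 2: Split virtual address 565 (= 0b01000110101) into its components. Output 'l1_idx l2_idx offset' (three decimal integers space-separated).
Answer: 2 1 21

Derivation:
vaddr = 565 = 0b01000110101
  top 3 bits -> l1_idx = 2
  next 3 bits -> l2_idx = 1
  bottom 5 bits -> offset = 21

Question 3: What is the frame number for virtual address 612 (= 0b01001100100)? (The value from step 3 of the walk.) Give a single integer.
vaddr = 612: l1_idx=2, l2_idx=3
L1[2] = 1; L2[1][3] = 43

Answer: 43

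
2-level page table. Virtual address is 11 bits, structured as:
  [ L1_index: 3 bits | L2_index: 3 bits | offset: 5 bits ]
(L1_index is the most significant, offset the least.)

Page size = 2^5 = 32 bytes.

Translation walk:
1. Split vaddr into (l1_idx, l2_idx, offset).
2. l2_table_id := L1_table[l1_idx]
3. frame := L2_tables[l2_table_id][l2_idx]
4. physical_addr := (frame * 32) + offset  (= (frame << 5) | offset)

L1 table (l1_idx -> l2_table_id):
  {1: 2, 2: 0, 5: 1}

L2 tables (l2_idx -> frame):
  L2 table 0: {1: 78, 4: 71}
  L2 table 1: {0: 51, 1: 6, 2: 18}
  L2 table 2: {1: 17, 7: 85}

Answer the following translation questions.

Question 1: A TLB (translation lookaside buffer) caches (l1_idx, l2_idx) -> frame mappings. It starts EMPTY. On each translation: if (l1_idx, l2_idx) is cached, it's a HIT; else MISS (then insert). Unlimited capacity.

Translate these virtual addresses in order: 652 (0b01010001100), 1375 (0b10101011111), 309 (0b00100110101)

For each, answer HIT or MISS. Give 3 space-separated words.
vaddr=652: (2,4) not in TLB -> MISS, insert
vaddr=1375: (5,2) not in TLB -> MISS, insert
vaddr=309: (1,1) not in TLB -> MISS, insert

Answer: MISS MISS MISS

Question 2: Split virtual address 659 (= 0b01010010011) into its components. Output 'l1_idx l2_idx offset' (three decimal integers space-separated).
vaddr = 659 = 0b01010010011
  top 3 bits -> l1_idx = 2
  next 3 bits -> l2_idx = 4
  bottom 5 bits -> offset = 19

Answer: 2 4 19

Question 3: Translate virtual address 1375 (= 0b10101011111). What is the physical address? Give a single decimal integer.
Answer: 607

Derivation:
vaddr = 1375 = 0b10101011111
Split: l1_idx=5, l2_idx=2, offset=31
L1[5] = 1
L2[1][2] = 18
paddr = 18 * 32 + 31 = 607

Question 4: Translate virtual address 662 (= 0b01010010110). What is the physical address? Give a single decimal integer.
vaddr = 662 = 0b01010010110
Split: l1_idx=2, l2_idx=4, offset=22
L1[2] = 0
L2[0][4] = 71
paddr = 71 * 32 + 22 = 2294

Answer: 2294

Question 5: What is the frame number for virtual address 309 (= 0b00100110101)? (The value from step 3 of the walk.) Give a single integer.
vaddr = 309: l1_idx=1, l2_idx=1
L1[1] = 2; L2[2][1] = 17

Answer: 17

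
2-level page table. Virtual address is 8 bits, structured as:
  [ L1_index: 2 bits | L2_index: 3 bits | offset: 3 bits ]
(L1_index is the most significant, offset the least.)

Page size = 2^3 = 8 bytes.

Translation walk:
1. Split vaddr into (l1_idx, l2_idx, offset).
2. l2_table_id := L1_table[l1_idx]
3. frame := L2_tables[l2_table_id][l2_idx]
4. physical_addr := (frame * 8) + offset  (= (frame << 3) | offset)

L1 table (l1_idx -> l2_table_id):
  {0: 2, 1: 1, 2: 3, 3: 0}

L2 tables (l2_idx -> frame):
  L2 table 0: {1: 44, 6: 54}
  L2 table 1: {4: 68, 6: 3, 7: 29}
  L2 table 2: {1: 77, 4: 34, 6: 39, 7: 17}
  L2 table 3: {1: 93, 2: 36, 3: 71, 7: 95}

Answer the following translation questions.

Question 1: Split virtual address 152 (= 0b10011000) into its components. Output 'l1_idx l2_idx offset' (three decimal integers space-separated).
vaddr = 152 = 0b10011000
  top 2 bits -> l1_idx = 2
  next 3 bits -> l2_idx = 3
  bottom 3 bits -> offset = 0

Answer: 2 3 0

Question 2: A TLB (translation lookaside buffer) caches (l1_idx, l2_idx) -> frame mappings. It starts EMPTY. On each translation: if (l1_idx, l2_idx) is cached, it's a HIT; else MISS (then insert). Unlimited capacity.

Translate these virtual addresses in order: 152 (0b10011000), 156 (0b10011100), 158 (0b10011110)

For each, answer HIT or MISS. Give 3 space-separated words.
vaddr=152: (2,3) not in TLB -> MISS, insert
vaddr=156: (2,3) in TLB -> HIT
vaddr=158: (2,3) in TLB -> HIT

Answer: MISS HIT HIT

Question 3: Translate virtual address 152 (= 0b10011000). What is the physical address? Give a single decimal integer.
vaddr = 152 = 0b10011000
Split: l1_idx=2, l2_idx=3, offset=0
L1[2] = 3
L2[3][3] = 71
paddr = 71 * 8 + 0 = 568

Answer: 568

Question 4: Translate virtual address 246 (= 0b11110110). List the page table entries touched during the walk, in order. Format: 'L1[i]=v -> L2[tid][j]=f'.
Answer: L1[3]=0 -> L2[0][6]=54

Derivation:
vaddr = 246 = 0b11110110
Split: l1_idx=3, l2_idx=6, offset=6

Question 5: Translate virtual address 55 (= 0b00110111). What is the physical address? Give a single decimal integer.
vaddr = 55 = 0b00110111
Split: l1_idx=0, l2_idx=6, offset=7
L1[0] = 2
L2[2][6] = 39
paddr = 39 * 8 + 7 = 319

Answer: 319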